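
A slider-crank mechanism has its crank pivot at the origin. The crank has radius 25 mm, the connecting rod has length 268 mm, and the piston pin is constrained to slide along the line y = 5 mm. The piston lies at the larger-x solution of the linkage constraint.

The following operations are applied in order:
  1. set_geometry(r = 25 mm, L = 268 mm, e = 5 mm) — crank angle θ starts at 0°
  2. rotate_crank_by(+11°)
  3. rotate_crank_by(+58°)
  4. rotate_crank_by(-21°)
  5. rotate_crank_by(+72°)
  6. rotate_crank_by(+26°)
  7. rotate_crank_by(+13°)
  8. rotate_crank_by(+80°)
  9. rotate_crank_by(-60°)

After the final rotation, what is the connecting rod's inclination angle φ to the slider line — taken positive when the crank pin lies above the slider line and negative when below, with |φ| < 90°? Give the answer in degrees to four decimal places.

-0.9757

set_geometry: r = 25 mm, L = 268 mm, e = 5 mm; θ ← 0°
rotate_crank_by(+11°): θ ← 0° +11° = 11°
rotate_crank_by(+58°): θ ← 11° +58° = 69°
rotate_crank_by(-21°): θ ← 69° -21° = 48°
rotate_crank_by(+72°): θ ← 48° +72° = 120°
rotate_crank_by(+26°): θ ← 120° +26° = 146°
rotate_crank_by(+13°): θ ← 146° +13° = 159°
rotate_crank_by(+80°): θ ← 159° +80° = 239°
rotate_crank_by(-60°): θ ← 239° -60° = 179°
crank pin P = (r cos θ, r sin θ) = (-24.996192, 0.436310)
h = r sin θ − e = 0.436310 − 5 = -4.563690
sin φ = h / L = -4.563690 / 268 = -0.01702869
φ = arcsin(-0.01702869) = -0.975719°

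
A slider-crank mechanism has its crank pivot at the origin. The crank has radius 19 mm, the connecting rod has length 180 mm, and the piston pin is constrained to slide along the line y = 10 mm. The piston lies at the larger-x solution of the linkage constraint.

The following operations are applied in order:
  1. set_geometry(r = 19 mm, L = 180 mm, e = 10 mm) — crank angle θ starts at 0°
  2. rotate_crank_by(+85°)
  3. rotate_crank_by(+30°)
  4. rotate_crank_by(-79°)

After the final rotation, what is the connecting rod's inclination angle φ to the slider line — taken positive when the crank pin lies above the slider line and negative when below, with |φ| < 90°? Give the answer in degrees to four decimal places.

0.3718

set_geometry: r = 19 mm, L = 180 mm, e = 10 mm; θ ← 0°
rotate_crank_by(+85°): θ ← 0° +85° = 85°
rotate_crank_by(+30°): θ ← 85° +30° = 115°
rotate_crank_by(-79°): θ ← 115° -79° = 36°
crank pin P = (r cos θ, r sin θ) = (15.371323, 11.167920)
h = r sin θ − e = 11.167920 − 10 = 1.167920
sin φ = h / L = 1.167920 / 180 = 0.00648844
φ = arcsin(0.00648844) = 0.371763°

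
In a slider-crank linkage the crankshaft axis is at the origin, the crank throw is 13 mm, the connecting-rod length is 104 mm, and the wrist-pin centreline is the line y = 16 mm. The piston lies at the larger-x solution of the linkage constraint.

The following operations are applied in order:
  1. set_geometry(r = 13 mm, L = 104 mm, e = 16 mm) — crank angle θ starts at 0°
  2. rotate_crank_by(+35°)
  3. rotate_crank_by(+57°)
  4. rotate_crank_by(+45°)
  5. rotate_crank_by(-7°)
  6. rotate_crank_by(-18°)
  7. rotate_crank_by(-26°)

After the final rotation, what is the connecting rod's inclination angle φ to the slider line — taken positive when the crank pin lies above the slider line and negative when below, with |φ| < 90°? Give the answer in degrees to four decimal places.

set_geometry: r = 13 mm, L = 104 mm, e = 16 mm; θ ← 0°
rotate_crank_by(+35°): θ ← 0° +35° = 35°
rotate_crank_by(+57°): θ ← 35° +57° = 92°
rotate_crank_by(+45°): θ ← 92° +45° = 137°
rotate_crank_by(-7°): θ ← 137° -7° = 130°
rotate_crank_by(-18°): θ ← 130° -18° = 112°
rotate_crank_by(-26°): θ ← 112° -26° = 86°
crank pin P = (r cos θ, r sin θ) = (0.906834, 12.968333)
h = r sin θ − e = 12.968333 − 16 = -3.031667
sin φ = h / L = -3.031667 / 104 = -0.02915065
φ = arcsin(-0.02915065) = -1.670446°

-1.6704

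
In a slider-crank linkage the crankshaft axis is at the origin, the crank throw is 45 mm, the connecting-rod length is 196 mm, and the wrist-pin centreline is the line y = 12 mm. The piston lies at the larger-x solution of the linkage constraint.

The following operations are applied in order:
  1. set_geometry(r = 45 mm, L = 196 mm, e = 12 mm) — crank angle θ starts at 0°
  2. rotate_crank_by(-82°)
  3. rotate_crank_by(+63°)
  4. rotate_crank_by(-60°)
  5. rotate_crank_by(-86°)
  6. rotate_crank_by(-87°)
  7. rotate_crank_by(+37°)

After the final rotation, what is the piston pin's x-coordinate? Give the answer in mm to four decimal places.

set_geometry: r = 45 mm, L = 196 mm, e = 12 mm; θ ← 0°
rotate_crank_by(-82°): θ ← 0° -82° = -82°
rotate_crank_by(+63°): θ ← -82° +63° = -19°
rotate_crank_by(-60°): θ ← -19° -60° = -79°
rotate_crank_by(-86°): θ ← -79° -86° = -165°
rotate_crank_by(-87°): θ ← -165° -87° = -252°
rotate_crank_by(+37°): θ ← -252° +37° = -215°
crank pin P = (r cos θ, r sin θ) = (-36.861842, 25.810940)
h = r sin θ − e = 25.810940 − 12 = 13.810940
x = r cos θ + √(L² − h²) = -36.861842 + √(38416.0 − 190.7421) = -36.861842 + 195.512808 = 158.650966

158.6510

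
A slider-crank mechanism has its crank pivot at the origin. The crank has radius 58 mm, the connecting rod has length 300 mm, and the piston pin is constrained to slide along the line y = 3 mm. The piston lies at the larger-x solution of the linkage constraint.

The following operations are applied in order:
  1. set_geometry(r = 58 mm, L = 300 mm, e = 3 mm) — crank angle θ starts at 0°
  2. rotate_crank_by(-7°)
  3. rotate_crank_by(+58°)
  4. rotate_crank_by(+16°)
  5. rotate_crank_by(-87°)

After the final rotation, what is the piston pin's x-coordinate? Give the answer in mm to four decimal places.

353.6317

set_geometry: r = 58 mm, L = 300 mm, e = 3 mm; θ ← 0°
rotate_crank_by(-7°): θ ← 0° -7° = -7°
rotate_crank_by(+58°): θ ← -7° +58° = 51°
rotate_crank_by(+16°): θ ← 51° +16° = 67°
rotate_crank_by(-87°): θ ← 67° -87° = -20°
crank pin P = (r cos θ, r sin θ) = (54.502172, -19.837168)
h = r sin θ − e = -19.837168 − 3 = -22.837168
x = r cos θ + √(L² − h²) = 54.502172 + √(90000.0 − 521.5363) = 54.502172 + 299.129510 = 353.631682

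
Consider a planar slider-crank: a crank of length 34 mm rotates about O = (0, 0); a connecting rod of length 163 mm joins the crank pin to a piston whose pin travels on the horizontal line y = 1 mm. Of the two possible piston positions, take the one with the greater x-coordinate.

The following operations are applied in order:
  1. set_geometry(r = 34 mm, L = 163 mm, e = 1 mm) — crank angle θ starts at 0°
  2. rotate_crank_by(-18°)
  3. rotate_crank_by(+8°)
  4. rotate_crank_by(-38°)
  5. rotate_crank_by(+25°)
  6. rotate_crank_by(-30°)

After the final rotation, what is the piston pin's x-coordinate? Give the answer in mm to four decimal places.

set_geometry: r = 34 mm, L = 163 mm, e = 1 mm; θ ← 0°
rotate_crank_by(-18°): θ ← 0° -18° = -18°
rotate_crank_by(+8°): θ ← -18° +8° = -10°
rotate_crank_by(-38°): θ ← -10° -38° = -48°
rotate_crank_by(+25°): θ ← -48° +25° = -23°
rotate_crank_by(-30°): θ ← -23° -30° = -53°
crank pin P = (r cos θ, r sin θ) = (20.461711, -27.153607)
h = r sin θ − e = -27.153607 − 1 = -28.153607
x = r cos θ + √(L² − h²) = 20.461711 + √(26569.0 − 792.6256) = 20.461711 + 160.550224 = 181.011935

181.0119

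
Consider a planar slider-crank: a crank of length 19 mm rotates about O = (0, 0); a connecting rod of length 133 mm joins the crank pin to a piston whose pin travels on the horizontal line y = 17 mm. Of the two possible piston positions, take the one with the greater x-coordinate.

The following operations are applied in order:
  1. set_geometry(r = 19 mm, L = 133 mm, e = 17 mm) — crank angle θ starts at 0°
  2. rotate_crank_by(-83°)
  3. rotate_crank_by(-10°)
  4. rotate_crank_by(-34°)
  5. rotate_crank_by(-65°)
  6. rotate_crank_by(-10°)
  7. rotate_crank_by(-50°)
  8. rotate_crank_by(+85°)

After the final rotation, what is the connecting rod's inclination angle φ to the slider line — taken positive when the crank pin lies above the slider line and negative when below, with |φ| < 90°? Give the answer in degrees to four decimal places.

set_geometry: r = 19 mm, L = 133 mm, e = 17 mm; θ ← 0°
rotate_crank_by(-83°): θ ← 0° -83° = -83°
rotate_crank_by(-10°): θ ← -83° -10° = -93°
rotate_crank_by(-34°): θ ← -93° -34° = -127°
rotate_crank_by(-65°): θ ← -127° -65° = -192°
rotate_crank_by(-10°): θ ← -192° -10° = -202°
rotate_crank_by(-50°): θ ← -202° -50° = -252°
rotate_crank_by(+85°): θ ← -252° +85° = -167°
crank pin P = (r cos θ, r sin θ) = (-18.513031, -4.274070)
h = r sin θ − e = -4.274070 − 17 = -21.274070
sin φ = h / L = -21.274070 / 133 = -0.15995541
φ = arcsin(-0.15995541) = -9.204308°

-9.2043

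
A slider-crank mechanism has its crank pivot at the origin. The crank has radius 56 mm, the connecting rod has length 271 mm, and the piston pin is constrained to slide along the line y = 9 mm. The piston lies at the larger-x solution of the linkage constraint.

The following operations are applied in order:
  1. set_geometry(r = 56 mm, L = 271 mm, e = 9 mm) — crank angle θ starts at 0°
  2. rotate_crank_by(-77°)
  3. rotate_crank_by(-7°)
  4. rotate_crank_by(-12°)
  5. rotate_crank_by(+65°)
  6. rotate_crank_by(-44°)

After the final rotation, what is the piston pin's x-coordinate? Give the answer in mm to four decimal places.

278.0473

set_geometry: r = 56 mm, L = 271 mm, e = 9 mm; θ ← 0°
rotate_crank_by(-77°): θ ← 0° -77° = -77°
rotate_crank_by(-7°): θ ← -77° -7° = -84°
rotate_crank_by(-12°): θ ← -84° -12° = -96°
rotate_crank_by(+65°): θ ← -96° +65° = -31°
rotate_crank_by(-44°): θ ← -31° -44° = -75°
crank pin P = (r cos θ, r sin θ) = (14.493867, -54.091846)
h = r sin θ − e = -54.091846 − 9 = -63.091846
x = r cos θ + √(L² − h²) = 14.493867 + √(73441.0 − 3980.5811) = 14.493867 + 263.553446 = 278.047313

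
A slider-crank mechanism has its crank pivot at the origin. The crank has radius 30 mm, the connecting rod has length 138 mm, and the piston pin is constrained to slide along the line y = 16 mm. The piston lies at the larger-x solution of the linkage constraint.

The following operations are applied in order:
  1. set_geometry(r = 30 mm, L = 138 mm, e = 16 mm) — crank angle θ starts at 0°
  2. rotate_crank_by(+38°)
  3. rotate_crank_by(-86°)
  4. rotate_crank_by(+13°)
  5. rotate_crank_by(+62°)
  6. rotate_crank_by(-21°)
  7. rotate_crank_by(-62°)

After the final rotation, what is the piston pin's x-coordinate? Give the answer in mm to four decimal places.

148.5846

set_geometry: r = 30 mm, L = 138 mm, e = 16 mm; θ ← 0°
rotate_crank_by(+38°): θ ← 0° +38° = 38°
rotate_crank_by(-86°): θ ← 38° -86° = -48°
rotate_crank_by(+13°): θ ← -48° +13° = -35°
rotate_crank_by(+62°): θ ← -35° +62° = 27°
rotate_crank_by(-21°): θ ← 27° -21° = 6°
rotate_crank_by(-62°): θ ← 6° -62° = -56°
crank pin P = (r cos θ, r sin θ) = (16.775787, -24.871127)
h = r sin θ − e = -24.871127 − 16 = -40.871127
x = r cos θ + √(L² − h²) = 16.775787 + √(19044.0 − 1670.4490) = 16.775787 + 131.808767 = 148.584554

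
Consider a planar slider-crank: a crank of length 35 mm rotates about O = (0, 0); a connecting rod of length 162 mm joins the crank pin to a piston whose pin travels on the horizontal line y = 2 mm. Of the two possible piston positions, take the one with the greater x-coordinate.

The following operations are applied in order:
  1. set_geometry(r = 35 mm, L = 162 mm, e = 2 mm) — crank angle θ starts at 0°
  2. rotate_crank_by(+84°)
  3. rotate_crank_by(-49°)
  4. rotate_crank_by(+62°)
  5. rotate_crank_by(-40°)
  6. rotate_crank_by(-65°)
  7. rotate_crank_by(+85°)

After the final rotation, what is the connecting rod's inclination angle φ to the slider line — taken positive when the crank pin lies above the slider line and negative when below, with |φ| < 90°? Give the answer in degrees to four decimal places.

11.4298

set_geometry: r = 35 mm, L = 162 mm, e = 2 mm; θ ← 0°
rotate_crank_by(+84°): θ ← 0° +84° = 84°
rotate_crank_by(-49°): θ ← 84° -49° = 35°
rotate_crank_by(+62°): θ ← 35° +62° = 97°
rotate_crank_by(-40°): θ ← 97° -40° = 57°
rotate_crank_by(-65°): θ ← 57° -65° = -8°
rotate_crank_by(+85°): θ ← -8° +85° = 77°
crank pin P = (r cos θ, r sin θ) = (7.873287, 34.102952)
h = r sin θ − e = 34.102952 − 2 = 32.102952
sin φ = h / L = 32.102952 / 162 = 0.19816637
φ = arcsin(0.19816637) = 11.429754°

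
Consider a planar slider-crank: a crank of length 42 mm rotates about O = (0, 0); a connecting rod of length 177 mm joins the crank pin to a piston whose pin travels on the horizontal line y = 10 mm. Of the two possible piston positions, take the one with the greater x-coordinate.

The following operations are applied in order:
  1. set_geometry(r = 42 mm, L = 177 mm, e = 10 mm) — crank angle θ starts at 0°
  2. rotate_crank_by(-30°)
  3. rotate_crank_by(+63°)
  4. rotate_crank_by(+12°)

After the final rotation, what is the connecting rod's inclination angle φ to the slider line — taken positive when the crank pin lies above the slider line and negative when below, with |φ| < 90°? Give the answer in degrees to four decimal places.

set_geometry: r = 42 mm, L = 177 mm, e = 10 mm; θ ← 0°
rotate_crank_by(-30°): θ ← 0° -30° = -30°
rotate_crank_by(+63°): θ ← -30° +63° = 33°
rotate_crank_by(+12°): θ ← 33° +12° = 45°
crank pin P = (r cos θ, r sin θ) = (29.698485, 29.698485)
h = r sin θ − e = 29.698485 − 10 = 19.698485
sin φ = h / L = 19.698485 / 177 = 0.11129087
φ = arcsin(0.11129087) = 6.389734°

6.3897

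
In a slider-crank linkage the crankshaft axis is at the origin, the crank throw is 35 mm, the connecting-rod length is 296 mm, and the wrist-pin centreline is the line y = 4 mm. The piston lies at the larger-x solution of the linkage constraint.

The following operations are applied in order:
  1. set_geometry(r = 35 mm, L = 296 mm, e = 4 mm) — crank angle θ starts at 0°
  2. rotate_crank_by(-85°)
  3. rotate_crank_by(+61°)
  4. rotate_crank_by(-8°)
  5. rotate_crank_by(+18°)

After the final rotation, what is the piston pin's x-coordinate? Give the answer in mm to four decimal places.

set_geometry: r = 35 mm, L = 296 mm, e = 4 mm; θ ← 0°
rotate_crank_by(-85°): θ ← 0° -85° = -85°
rotate_crank_by(+61°): θ ← -85° +61° = -24°
rotate_crank_by(-8°): θ ← -24° -8° = -32°
rotate_crank_by(+18°): θ ← -32° +18° = -14°
crank pin P = (r cos θ, r sin θ) = (33.960350, -8.467266)
h = r sin θ − e = -8.467266 − 4 = -12.467266
x = r cos θ + √(L² − h²) = 33.960350 + √(87616.0 − 155.4327) = 33.960350 + 295.737328 = 329.697679

329.6977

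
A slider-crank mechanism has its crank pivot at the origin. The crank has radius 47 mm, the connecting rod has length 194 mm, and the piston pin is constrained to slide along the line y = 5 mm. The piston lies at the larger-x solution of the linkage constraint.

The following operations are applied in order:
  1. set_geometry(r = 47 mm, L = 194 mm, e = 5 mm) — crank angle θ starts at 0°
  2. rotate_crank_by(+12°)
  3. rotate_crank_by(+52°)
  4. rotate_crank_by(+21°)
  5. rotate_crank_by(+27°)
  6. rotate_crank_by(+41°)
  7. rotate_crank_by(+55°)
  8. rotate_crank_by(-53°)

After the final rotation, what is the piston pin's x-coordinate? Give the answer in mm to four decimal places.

150.8333

set_geometry: r = 47 mm, L = 194 mm, e = 5 mm; θ ← 0°
rotate_crank_by(+12°): θ ← 0° +12° = 12°
rotate_crank_by(+52°): θ ← 12° +52° = 64°
rotate_crank_by(+21°): θ ← 64° +21° = 85°
rotate_crank_by(+27°): θ ← 85° +27° = 112°
rotate_crank_by(+41°): θ ← 112° +41° = 153°
rotate_crank_by(+55°): θ ← 153° +55° = 208°
rotate_crank_by(-53°): θ ← 208° -53° = 155°
crank pin P = (r cos θ, r sin θ) = (-42.596466, 19.863058)
h = r sin θ − e = 19.863058 − 5 = 14.863058
x = r cos θ + √(L² − h²) = -42.596466 + √(37636.0 − 220.9105) = -42.596466 + 193.429805 = 150.833339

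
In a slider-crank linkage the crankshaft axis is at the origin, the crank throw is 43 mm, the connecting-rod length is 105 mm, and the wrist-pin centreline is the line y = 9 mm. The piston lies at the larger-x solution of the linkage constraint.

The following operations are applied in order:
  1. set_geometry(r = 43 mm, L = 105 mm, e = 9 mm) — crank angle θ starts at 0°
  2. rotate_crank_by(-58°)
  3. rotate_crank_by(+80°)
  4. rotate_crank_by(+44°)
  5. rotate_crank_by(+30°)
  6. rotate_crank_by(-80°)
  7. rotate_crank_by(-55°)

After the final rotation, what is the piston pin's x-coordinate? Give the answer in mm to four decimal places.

132.0308

set_geometry: r = 43 mm, L = 105 mm, e = 9 mm; θ ← 0°
rotate_crank_by(-58°): θ ← 0° -58° = -58°
rotate_crank_by(+80°): θ ← -58° +80° = 22°
rotate_crank_by(+44°): θ ← 22° +44° = 66°
rotate_crank_by(+30°): θ ← 66° +30° = 96°
rotate_crank_by(-80°): θ ← 96° -80° = 16°
rotate_crank_by(-55°): θ ← 16° -55° = -39°
crank pin P = (r cos θ, r sin θ) = (33.417276, -27.060777)
h = r sin θ − e = -27.060777 − 9 = -36.060777
x = r cos θ + √(L² − h²) = 33.417276 + √(11025.0 − 1300.3796) = 33.417276 + 98.613490 = 132.030766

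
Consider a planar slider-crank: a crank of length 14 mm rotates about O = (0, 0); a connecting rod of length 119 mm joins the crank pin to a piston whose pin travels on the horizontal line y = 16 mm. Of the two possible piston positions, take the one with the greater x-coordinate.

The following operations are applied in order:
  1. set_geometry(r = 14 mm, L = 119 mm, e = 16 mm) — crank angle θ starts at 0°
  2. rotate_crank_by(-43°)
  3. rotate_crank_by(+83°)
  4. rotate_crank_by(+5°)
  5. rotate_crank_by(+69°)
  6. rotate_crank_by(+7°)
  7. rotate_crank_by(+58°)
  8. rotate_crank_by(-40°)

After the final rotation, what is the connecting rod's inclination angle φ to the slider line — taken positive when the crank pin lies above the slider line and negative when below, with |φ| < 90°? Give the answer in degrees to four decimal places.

set_geometry: r = 14 mm, L = 119 mm, e = 16 mm; θ ← 0°
rotate_crank_by(-43°): θ ← 0° -43° = -43°
rotate_crank_by(+83°): θ ← -43° +83° = 40°
rotate_crank_by(+5°): θ ← 40° +5° = 45°
rotate_crank_by(+69°): θ ← 45° +69° = 114°
rotate_crank_by(+7°): θ ← 114° +7° = 121°
rotate_crank_by(+58°): θ ← 121° +58° = 179°
rotate_crank_by(-40°): θ ← 179° -40° = 139°
crank pin P = (r cos θ, r sin θ) = (-10.565934, 9.184826)
h = r sin θ − e = 9.184826 − 16 = -6.815174
sin φ = h / L = -6.815174 / 119 = -0.05727037
φ = arcsin(-0.05727037) = -3.283147°

-3.2831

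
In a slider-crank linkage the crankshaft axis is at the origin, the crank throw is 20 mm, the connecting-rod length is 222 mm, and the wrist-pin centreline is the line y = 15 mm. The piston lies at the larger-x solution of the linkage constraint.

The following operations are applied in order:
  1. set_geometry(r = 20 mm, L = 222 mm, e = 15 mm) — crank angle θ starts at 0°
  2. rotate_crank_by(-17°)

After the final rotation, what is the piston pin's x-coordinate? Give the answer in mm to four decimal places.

240.1451

set_geometry: r = 20 mm, L = 222 mm, e = 15 mm; θ ← 0°
rotate_crank_by(-17°): θ ← 0° -17° = -17°
crank pin P = (r cos θ, r sin θ) = (19.126095, -5.847434)
h = r sin θ − e = -5.847434 − 15 = -20.847434
x = r cos θ + √(L² − h²) = 19.126095 + √(49284.0 − 434.6155) = 19.126095 + 221.018969 = 240.145064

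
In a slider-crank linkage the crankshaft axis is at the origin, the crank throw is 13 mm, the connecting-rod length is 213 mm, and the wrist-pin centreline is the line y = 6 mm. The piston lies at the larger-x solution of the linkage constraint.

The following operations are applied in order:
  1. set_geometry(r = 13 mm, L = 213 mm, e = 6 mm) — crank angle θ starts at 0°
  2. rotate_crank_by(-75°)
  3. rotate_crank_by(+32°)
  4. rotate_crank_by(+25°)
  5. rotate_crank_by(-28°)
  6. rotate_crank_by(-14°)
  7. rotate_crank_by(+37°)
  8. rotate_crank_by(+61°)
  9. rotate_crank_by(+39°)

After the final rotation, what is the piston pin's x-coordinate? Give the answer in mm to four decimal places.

set_geometry: r = 13 mm, L = 213 mm, e = 6 mm; θ ← 0°
rotate_crank_by(-75°): θ ← 0° -75° = -75°
rotate_crank_by(+32°): θ ← -75° +32° = -43°
rotate_crank_by(+25°): θ ← -43° +25° = -18°
rotate_crank_by(-28°): θ ← -18° -28° = -46°
rotate_crank_by(-14°): θ ← -46° -14° = -60°
rotate_crank_by(+37°): θ ← -60° +37° = -23°
rotate_crank_by(+61°): θ ← -23° +61° = 38°
rotate_crank_by(+39°): θ ← 38° +39° = 77°
crank pin P = (r cos θ, r sin θ) = (2.924364, 12.666811)
h = r sin θ − e = 12.666811 − 6 = 6.666811
x = r cos θ + √(L² − h²) = 2.924364 + √(45369.0 − 44.4464) = 2.924364 + 212.895640 = 215.820004

215.8200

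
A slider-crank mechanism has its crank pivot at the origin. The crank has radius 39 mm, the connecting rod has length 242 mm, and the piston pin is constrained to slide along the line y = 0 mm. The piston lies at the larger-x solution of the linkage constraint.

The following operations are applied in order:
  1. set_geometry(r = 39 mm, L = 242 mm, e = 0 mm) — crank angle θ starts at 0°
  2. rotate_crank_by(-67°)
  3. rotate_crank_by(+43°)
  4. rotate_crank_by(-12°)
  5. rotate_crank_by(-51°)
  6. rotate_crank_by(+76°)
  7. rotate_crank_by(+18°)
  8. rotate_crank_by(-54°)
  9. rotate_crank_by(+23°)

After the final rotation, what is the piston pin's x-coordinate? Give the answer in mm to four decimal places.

277.1078

set_geometry: r = 39 mm, L = 242 mm, e = 0 mm; θ ← 0°
rotate_crank_by(-67°): θ ← 0° -67° = -67°
rotate_crank_by(+43°): θ ← -67° +43° = -24°
rotate_crank_by(-12°): θ ← -24° -12° = -36°
rotate_crank_by(-51°): θ ← -36° -51° = -87°
rotate_crank_by(+76°): θ ← -87° +76° = -11°
rotate_crank_by(+18°): θ ← -11° +18° = 7°
rotate_crank_by(-54°): θ ← 7° -54° = -47°
rotate_crank_by(+23°): θ ← -47° +23° = -24°
crank pin P = (r cos θ, r sin θ) = (35.628273, -15.862729)
h = r sin θ − e = -15.862729 − 0 = -15.862729
x = r cos θ + √(L² − h²) = 35.628273 + √(58564.0 − 251.6262) = 35.628273 + 241.479552 = 277.107824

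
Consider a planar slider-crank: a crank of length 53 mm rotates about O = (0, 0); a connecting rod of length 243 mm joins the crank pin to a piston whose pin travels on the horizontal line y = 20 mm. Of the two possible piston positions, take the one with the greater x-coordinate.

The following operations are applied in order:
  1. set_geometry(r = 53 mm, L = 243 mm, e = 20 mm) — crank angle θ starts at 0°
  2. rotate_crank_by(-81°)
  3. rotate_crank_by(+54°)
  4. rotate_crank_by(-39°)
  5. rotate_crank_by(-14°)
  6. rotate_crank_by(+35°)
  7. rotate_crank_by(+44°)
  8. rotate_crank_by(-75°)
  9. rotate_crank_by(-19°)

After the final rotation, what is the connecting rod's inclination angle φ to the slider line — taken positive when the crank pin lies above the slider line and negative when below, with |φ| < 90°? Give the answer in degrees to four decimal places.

set_geometry: r = 53 mm, L = 243 mm, e = 20 mm; θ ← 0°
rotate_crank_by(-81°): θ ← 0° -81° = -81°
rotate_crank_by(+54°): θ ← -81° +54° = -27°
rotate_crank_by(-39°): θ ← -27° -39° = -66°
rotate_crank_by(-14°): θ ← -66° -14° = -80°
rotate_crank_by(+35°): θ ← -80° +35° = -45°
rotate_crank_by(+44°): θ ← -45° +44° = -1°
rotate_crank_by(-75°): θ ← -1° -75° = -76°
rotate_crank_by(-19°): θ ← -76° -19° = -95°
crank pin P = (r cos θ, r sin θ) = (-4.619254, -52.798319)
h = r sin θ − e = -52.798319 − 20 = -72.798319
sin φ = h / L = -72.798319 / 243 = -0.29958156
φ = arcsin(-0.29958156) = -17.432472°

-17.4325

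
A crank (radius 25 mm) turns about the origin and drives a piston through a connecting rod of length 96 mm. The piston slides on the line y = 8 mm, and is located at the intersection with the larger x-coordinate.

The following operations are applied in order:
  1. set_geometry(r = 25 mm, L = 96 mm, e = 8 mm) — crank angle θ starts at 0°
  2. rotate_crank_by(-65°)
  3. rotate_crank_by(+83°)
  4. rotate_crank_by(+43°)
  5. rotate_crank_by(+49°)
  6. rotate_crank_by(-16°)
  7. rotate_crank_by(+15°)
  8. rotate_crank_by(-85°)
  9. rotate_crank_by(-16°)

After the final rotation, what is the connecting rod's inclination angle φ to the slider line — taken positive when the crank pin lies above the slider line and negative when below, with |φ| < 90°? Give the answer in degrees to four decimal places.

-2.6991

set_geometry: r = 25 mm, L = 96 mm, e = 8 mm; θ ← 0°
rotate_crank_by(-65°): θ ← 0° -65° = -65°
rotate_crank_by(+83°): θ ← -65° +83° = 18°
rotate_crank_by(+43°): θ ← 18° +43° = 61°
rotate_crank_by(+49°): θ ← 61° +49° = 110°
rotate_crank_by(-16°): θ ← 110° -16° = 94°
rotate_crank_by(+15°): θ ← 94° +15° = 109°
rotate_crank_by(-85°): θ ← 109° -85° = 24°
rotate_crank_by(-16°): θ ← 24° -16° = 8°
crank pin P = (r cos θ, r sin θ) = (24.756702, 3.479328)
h = r sin θ − e = 3.479328 − 8 = -4.520672
sin φ = h / L = -4.520672 / 96 = -0.04709034
φ = arcsin(-0.04709034) = -2.699076°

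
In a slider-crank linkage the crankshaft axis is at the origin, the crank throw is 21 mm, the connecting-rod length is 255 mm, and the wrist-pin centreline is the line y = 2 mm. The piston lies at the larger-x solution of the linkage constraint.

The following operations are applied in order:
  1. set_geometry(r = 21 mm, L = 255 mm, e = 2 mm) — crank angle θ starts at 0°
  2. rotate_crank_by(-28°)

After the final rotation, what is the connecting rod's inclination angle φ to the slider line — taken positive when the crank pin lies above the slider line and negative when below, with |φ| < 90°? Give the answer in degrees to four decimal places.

set_geometry: r = 21 mm, L = 255 mm, e = 2 mm; θ ← 0°
rotate_crank_by(-28°): θ ← 0° -28° = -28°
crank pin P = (r cos θ, r sin θ) = (18.541899, -9.858903)
h = r sin θ − e = -9.858903 − 2 = -11.858903
sin φ = h / L = -11.858903 / 255 = -0.04650550
φ = arcsin(-0.04650550) = -2.665530°

-2.6655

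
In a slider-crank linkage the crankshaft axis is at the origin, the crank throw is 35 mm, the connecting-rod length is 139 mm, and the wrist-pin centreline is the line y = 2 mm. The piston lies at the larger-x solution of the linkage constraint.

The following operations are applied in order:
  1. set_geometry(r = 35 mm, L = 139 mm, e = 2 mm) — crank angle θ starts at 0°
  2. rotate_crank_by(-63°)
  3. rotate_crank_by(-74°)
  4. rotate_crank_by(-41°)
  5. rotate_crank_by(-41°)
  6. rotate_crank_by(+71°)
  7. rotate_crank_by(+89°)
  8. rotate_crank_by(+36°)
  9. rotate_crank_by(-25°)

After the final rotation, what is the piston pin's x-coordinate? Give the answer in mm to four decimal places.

159.5682

set_geometry: r = 35 mm, L = 139 mm, e = 2 mm; θ ← 0°
rotate_crank_by(-63°): θ ← 0° -63° = -63°
rotate_crank_by(-74°): θ ← -63° -74° = -137°
rotate_crank_by(-41°): θ ← -137° -41° = -178°
rotate_crank_by(-41°): θ ← -178° -41° = -219°
rotate_crank_by(+71°): θ ← -219° +71° = -148°
rotate_crank_by(+89°): θ ← -148° +89° = -59°
rotate_crank_by(+36°): θ ← -59° +36° = -23°
rotate_crank_by(-25°): θ ← -23° -25° = -48°
crank pin P = (r cos θ, r sin θ) = (23.419571, -26.010069)
h = r sin θ − e = -26.010069 − 2 = -28.010069
x = r cos θ + √(L² − h²) = 23.419571 + √(19321.0 − 784.5640) = 23.419571 + 136.148581 = 159.568152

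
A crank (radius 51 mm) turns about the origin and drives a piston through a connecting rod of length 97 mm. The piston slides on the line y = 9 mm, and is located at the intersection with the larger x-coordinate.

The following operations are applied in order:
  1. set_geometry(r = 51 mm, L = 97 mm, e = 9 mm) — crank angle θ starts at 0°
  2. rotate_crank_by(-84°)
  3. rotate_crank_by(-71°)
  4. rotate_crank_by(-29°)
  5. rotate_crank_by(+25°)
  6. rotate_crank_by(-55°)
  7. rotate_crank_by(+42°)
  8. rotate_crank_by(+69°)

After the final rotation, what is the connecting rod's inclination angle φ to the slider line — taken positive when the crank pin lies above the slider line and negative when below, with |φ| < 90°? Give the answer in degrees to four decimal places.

set_geometry: r = 51 mm, L = 97 mm, e = 9 mm; θ ← 0°
rotate_crank_by(-84°): θ ← 0° -84° = -84°
rotate_crank_by(-71°): θ ← -84° -71° = -155°
rotate_crank_by(-29°): θ ← -155° -29° = -184°
rotate_crank_by(+25°): θ ← -184° +25° = -159°
rotate_crank_by(-55°): θ ← -159° -55° = -214°
rotate_crank_by(+42°): θ ← -214° +42° = -172°
rotate_crank_by(+69°): θ ← -172° +69° = -103°
crank pin P = (r cos θ, r sin θ) = (-11.472504, -49.692873)
h = r sin θ − e = -49.692873 − 9 = -58.692873
sin φ = h / L = -58.692873 / 97 = -0.60508117
φ = arcsin(-0.60508117) = -37.234683°

-37.2347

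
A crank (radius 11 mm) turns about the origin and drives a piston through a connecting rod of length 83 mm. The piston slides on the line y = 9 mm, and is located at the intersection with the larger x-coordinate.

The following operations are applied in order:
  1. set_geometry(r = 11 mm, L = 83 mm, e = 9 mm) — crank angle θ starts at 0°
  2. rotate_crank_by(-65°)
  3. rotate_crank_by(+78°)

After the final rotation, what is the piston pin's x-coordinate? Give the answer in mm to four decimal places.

set_geometry: r = 11 mm, L = 83 mm, e = 9 mm; θ ← 0°
rotate_crank_by(-65°): θ ← 0° -65° = -65°
rotate_crank_by(+78°): θ ← -65° +78° = 13°
crank pin P = (r cos θ, r sin θ) = (10.718071, 2.474462)
h = r sin θ − e = 2.474462 − 9 = -6.525538
x = r cos θ + √(L² − h²) = 10.718071 + √(6889.0 − 42.5827) = 10.718071 + 82.743080 = 93.461151

93.4612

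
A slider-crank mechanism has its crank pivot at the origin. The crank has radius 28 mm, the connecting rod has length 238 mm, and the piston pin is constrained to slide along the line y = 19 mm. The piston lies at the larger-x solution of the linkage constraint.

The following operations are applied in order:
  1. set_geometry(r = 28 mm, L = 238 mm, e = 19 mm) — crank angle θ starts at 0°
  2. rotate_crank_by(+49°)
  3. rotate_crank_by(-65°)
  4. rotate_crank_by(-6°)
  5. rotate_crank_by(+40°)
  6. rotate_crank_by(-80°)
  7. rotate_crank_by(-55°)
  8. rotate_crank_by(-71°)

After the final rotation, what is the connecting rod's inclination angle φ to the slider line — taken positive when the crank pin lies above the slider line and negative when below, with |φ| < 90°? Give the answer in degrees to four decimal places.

-3.6384

set_geometry: r = 28 mm, L = 238 mm, e = 19 mm; θ ← 0°
rotate_crank_by(+49°): θ ← 0° +49° = 49°
rotate_crank_by(-65°): θ ← 49° -65° = -16°
rotate_crank_by(-6°): θ ← -16° -6° = -22°
rotate_crank_by(+40°): θ ← -22° +40° = 18°
rotate_crank_by(-80°): θ ← 18° -80° = -62°
rotate_crank_by(-55°): θ ← -62° -55° = -117°
rotate_crank_by(-71°): θ ← -117° -71° = -188°
crank pin P = (r cos θ, r sin θ) = (-27.727506, 3.896847)
h = r sin θ − e = 3.896847 − 19 = -15.103153
sin φ = h / L = -15.103153 / 238 = -0.06345863
φ = arcsin(-0.06345863) = -3.638356°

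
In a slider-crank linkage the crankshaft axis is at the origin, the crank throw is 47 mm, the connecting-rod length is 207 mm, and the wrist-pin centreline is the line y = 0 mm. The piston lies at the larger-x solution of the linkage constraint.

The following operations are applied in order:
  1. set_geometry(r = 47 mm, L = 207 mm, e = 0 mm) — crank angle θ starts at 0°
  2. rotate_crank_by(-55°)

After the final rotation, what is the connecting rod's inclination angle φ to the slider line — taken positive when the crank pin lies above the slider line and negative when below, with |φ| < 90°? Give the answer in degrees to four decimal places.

-10.7189

set_geometry: r = 47 mm, L = 207 mm, e = 0 mm; θ ← 0°
rotate_crank_by(-55°): θ ← 0° -55° = -55°
crank pin P = (r cos θ, r sin θ) = (26.958093, -38.500146)
h = r sin θ − e = -38.500146 − 0 = -38.500146
sin φ = h / L = -38.500146 / 207 = -0.18599104
φ = arcsin(-0.18599104) = -10.718918°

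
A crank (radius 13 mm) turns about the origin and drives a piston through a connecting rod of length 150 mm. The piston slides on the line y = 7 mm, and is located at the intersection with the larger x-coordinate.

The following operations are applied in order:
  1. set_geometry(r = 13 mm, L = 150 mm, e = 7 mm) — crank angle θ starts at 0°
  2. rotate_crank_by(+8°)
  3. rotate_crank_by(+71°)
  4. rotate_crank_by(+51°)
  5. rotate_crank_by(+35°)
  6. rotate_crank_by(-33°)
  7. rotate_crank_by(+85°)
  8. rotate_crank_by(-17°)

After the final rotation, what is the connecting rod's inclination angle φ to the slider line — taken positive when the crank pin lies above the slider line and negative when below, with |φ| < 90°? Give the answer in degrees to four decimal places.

-4.3764

set_geometry: r = 13 mm, L = 150 mm, e = 7 mm; θ ← 0°
rotate_crank_by(+8°): θ ← 0° +8° = 8°
rotate_crank_by(+71°): θ ← 8° +71° = 79°
rotate_crank_by(+51°): θ ← 79° +51° = 130°
rotate_crank_by(+35°): θ ← 130° +35° = 165°
rotate_crank_by(-33°): θ ← 165° -33° = 132°
rotate_crank_by(+85°): θ ← 132° +85° = 217°
rotate_crank_by(-17°): θ ← 217° -17° = 200°
crank pin P = (r cos θ, r sin θ) = (-12.216004, -4.446262)
h = r sin θ − e = -4.446262 − 7 = -11.446262
sin φ = h / L = -11.446262 / 150 = -0.07630841
φ = arcsin(-0.07630841) = -4.376404°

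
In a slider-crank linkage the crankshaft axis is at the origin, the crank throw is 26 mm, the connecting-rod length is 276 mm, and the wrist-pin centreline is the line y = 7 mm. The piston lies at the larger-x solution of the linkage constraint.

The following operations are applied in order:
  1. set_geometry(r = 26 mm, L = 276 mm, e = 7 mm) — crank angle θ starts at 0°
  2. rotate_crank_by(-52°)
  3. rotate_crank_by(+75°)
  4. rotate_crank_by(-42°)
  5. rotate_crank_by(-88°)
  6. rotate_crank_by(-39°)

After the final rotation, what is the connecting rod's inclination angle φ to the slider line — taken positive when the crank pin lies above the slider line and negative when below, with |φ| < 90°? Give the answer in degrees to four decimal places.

-4.4759

set_geometry: r = 26 mm, L = 276 mm, e = 7 mm; θ ← 0°
rotate_crank_by(-52°): θ ← 0° -52° = -52°
rotate_crank_by(+75°): θ ← -52° +75° = 23°
rotate_crank_by(-42°): θ ← 23° -42° = -19°
rotate_crank_by(-88°): θ ← -19° -88° = -107°
rotate_crank_by(-39°): θ ← -107° -39° = -146°
crank pin P = (r cos θ, r sin θ) = (-21.554977, -14.539015)
h = r sin θ − e = -14.539015 − 7 = -21.539015
sin φ = h / L = -21.539015 / 276 = -0.07803991
φ = arcsin(-0.07803991) = -4.475909°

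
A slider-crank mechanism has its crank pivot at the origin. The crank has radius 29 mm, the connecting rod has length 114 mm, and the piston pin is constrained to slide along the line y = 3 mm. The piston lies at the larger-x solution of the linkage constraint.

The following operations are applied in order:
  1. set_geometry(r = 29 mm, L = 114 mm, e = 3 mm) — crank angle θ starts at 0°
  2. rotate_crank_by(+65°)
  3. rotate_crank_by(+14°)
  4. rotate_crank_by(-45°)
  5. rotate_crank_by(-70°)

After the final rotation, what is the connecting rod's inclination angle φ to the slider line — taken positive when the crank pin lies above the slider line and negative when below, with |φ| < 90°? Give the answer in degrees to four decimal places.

-10.1276

set_geometry: r = 29 mm, L = 114 mm, e = 3 mm; θ ← 0°
rotate_crank_by(+65°): θ ← 0° +65° = 65°
rotate_crank_by(+14°): θ ← 65° +14° = 79°
rotate_crank_by(-45°): θ ← 79° -45° = 34°
rotate_crank_by(-70°): θ ← 34° -70° = -36°
crank pin P = (r cos θ, r sin θ) = (23.461493, -17.045772)
h = r sin θ − e = -17.045772 − 3 = -20.045772
sin φ = h / L = -20.045772 / 114 = -0.17584011
φ = arcsin(-0.17584011) = -10.127551°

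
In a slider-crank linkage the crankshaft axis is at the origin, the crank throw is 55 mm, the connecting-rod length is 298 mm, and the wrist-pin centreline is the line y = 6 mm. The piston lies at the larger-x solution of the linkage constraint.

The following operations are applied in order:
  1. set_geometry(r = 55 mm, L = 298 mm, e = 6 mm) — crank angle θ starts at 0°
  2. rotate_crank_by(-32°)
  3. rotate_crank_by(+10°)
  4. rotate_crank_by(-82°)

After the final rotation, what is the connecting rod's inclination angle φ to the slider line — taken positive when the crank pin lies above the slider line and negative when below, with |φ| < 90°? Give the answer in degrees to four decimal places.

set_geometry: r = 55 mm, L = 298 mm, e = 6 mm; θ ← 0°
rotate_crank_by(-32°): θ ← 0° -32° = -32°
rotate_crank_by(+10°): θ ← -32° +10° = -22°
rotate_crank_by(-82°): θ ← -22° -82° = -104°
crank pin P = (r cos θ, r sin θ) = (-13.305704, -53.366265)
h = r sin θ − e = -53.366265 − 6 = -59.366265
sin φ = h / L = -59.366265 / 298 = -0.19921565
φ = arcsin(-0.19921565) = -11.491096°

-11.4911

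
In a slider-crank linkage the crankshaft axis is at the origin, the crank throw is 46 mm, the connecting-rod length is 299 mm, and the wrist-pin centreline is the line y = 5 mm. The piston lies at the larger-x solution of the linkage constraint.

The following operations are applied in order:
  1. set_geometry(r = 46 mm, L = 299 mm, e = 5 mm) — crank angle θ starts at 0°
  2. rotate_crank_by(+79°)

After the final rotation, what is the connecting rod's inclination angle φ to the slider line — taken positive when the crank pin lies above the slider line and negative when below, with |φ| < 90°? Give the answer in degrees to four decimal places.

7.7180

set_geometry: r = 46 mm, L = 299 mm, e = 5 mm; θ ← 0°
rotate_crank_by(+79°): θ ← 0° +79° = 79°
crank pin P = (r cos θ, r sin θ) = (8.777214, 45.154850)
h = r sin θ − e = 45.154850 − 5 = 40.154850
sin φ = h / L = 40.154850 / 299 = 0.13429716
φ = arcsin(0.13429716) = 7.717980°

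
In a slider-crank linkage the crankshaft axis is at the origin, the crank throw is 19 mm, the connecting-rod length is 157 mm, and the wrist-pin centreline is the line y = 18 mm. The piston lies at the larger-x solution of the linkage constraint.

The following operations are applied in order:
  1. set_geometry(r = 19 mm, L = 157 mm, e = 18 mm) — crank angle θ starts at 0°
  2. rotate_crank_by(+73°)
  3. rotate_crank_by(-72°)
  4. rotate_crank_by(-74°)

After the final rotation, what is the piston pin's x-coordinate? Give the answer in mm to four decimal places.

158.3318

set_geometry: r = 19 mm, L = 157 mm, e = 18 mm; θ ← 0°
rotate_crank_by(+73°): θ ← 0° +73° = 73°
rotate_crank_by(-72°): θ ← 73° -72° = 1°
rotate_crank_by(-74°): θ ← 1° -74° = -73°
crank pin P = (r cos θ, r sin θ) = (5.555062, -18.169790)
h = r sin θ − e = -18.169790 − 18 = -36.169790
x = r cos θ + √(L² − h²) = 5.555062 + √(24649.0 − 1308.2537) = 5.555062 + 152.776786 = 158.331848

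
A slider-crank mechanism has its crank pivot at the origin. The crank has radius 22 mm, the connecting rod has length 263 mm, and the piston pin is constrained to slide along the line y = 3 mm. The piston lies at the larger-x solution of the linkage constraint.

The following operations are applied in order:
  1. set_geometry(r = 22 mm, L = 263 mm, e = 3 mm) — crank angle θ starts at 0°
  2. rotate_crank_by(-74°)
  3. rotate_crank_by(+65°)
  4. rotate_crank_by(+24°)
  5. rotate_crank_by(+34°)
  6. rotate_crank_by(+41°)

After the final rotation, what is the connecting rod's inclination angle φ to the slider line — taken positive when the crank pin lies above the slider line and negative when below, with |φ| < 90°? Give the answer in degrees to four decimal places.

4.1428

set_geometry: r = 22 mm, L = 263 mm, e = 3 mm; θ ← 0°
rotate_crank_by(-74°): θ ← 0° -74° = -74°
rotate_crank_by(+65°): θ ← -74° +65° = -9°
rotate_crank_by(+24°): θ ← -9° +24° = 15°
rotate_crank_by(+34°): θ ← 15° +34° = 49°
rotate_crank_by(+41°): θ ← 49° +41° = 90°
crank pin P = (r cos θ, r sin θ) = (0.000000, 22.000000)
h = r sin θ − e = 22.000000 − 3 = 19.000000
sin φ = h / L = 19.000000 / 263 = 0.07224335
φ = arcsin(0.07224335) = 4.142848°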